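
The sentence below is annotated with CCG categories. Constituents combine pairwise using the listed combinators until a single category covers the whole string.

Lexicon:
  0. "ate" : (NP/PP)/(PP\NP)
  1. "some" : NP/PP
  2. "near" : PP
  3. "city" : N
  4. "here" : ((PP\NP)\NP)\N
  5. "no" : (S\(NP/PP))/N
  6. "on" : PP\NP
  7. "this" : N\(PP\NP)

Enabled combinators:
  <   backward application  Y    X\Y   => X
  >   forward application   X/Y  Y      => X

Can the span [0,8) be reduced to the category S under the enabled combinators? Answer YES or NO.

YES

[0,8] S   <
  [0,5] NP/PP   >
    [0,1] "ate" : (NP/PP)/(PP\NP)
    [1,5] PP\NP   <
      [1,3] NP   >
        [1,2] "some" : NP/PP
        [2,3] "near" : PP
      [3,5] (PP\NP)\NP   <
        [3,4] "city" : N
        [4,5] "here" : ((PP\NP)\NP)\N
  [5,8] S\(NP/PP)   >
    [5,6] "no" : (S\(NP/PP))/N
    [6,8] N   <
      [6,7] "on" : PP\NP
      [7,8] "this" : N\(PP\NP)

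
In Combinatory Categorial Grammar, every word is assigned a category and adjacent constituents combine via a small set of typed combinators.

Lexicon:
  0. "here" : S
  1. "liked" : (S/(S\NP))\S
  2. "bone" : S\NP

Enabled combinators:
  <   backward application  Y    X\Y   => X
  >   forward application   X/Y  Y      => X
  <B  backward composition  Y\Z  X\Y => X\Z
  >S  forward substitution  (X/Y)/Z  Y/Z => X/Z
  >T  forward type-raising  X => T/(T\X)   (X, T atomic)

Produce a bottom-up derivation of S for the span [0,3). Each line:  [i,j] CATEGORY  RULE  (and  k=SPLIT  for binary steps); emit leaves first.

[0,1] S  lex  "here"
[1,2] (S/(S\NP))\S  lex  "liked"
[0,2] S/(S\NP)  <  k=1
[2,3] S\NP  lex  "bone"
[0,3] S  >  k=2

[0,3] S   >
  [0,2] S/(S\NP)   <
    [0,1] "here" : S
    [1,2] "liked" : (S/(S\NP))\S
  [2,3] "bone" : S\NP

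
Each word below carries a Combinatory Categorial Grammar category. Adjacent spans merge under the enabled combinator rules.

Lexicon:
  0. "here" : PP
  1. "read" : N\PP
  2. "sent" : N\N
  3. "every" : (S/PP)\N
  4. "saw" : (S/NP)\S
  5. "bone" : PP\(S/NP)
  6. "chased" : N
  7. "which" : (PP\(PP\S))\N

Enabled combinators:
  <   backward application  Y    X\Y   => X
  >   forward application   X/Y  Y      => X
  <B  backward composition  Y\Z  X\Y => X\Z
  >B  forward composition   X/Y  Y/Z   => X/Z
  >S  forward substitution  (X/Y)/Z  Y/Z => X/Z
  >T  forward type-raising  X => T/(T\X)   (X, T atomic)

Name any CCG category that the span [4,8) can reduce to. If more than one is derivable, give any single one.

[0,8] S   >
  [0,4] S/PP   <
    [0,3] N   <
      [0,1] "here" : PP
      [1,3] N\PP   <B
        [1,2] "read" : N\PP
        [2,3] "sent" : N\N
    [3,4] "every" : (S/PP)\N
  [4,8] PP   <
    [4,6] PP\S   <B
      [4,5] "saw" : (S/NP)\S
      [5,6] "bone" : PP\(S/NP)
    [6,8] PP\(PP\S)   <
      [6,7] "chased" : N
      [7,8] "which" : (PP\(PP\S))\N

PP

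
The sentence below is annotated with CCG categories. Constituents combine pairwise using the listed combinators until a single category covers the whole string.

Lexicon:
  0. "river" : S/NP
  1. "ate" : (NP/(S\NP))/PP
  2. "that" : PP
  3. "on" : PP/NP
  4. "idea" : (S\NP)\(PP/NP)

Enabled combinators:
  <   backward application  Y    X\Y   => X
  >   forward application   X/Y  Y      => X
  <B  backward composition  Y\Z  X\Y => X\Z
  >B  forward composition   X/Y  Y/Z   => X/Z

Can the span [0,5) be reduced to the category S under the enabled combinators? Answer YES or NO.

[0,5] S   >
  [0,1] "river" : S/NP
  [1,5] NP   >
    [1,3] NP/(S\NP)   >
      [1,2] "ate" : (NP/(S\NP))/PP
      [2,3] "that" : PP
    [3,5] S\NP   <
      [3,4] "on" : PP/NP
      [4,5] "idea" : (S\NP)\(PP/NP)

YES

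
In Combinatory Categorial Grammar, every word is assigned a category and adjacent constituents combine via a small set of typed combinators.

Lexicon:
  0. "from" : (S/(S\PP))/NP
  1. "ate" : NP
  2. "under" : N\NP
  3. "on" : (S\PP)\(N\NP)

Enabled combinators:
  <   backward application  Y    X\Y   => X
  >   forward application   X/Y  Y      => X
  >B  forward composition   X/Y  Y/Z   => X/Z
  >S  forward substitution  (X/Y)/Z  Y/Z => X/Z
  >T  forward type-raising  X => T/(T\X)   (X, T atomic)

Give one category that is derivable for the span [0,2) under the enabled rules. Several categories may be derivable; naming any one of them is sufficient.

[0,4] S   >
  [0,2] S/(S\PP)   >
    [0,1] "from" : (S/(S\PP))/NP
    [1,2] "ate" : NP
  [2,4] S\PP   <
    [2,3] "under" : N\NP
    [3,4] "on" : (S\PP)\(N\NP)

S/(S\PP)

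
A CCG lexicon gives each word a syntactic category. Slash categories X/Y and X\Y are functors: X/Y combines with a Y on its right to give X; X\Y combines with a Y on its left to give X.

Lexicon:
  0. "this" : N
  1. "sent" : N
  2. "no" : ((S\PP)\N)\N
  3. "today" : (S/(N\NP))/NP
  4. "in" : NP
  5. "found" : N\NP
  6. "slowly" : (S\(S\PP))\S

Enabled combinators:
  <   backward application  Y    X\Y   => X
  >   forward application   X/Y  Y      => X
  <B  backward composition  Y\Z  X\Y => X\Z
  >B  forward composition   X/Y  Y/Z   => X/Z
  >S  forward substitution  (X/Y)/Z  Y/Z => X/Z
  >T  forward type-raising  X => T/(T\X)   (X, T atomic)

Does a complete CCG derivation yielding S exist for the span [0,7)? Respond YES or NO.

[0,7] S   <
  [0,3] S\PP   <
    [0,1] "this" : N
    [1,3] (S\PP)\N   <
      [1,2] "sent" : N
      [2,3] "no" : ((S\PP)\N)\N
  [3,7] S\(S\PP)   <
    [3,6] S   >
      [3,5] S/(N\NP)   >
        [3,4] "today" : (S/(N\NP))/NP
        [4,5] "in" : NP
      [5,6] "found" : N\NP
    [6,7] "slowly" : (S\(S\PP))\S

YES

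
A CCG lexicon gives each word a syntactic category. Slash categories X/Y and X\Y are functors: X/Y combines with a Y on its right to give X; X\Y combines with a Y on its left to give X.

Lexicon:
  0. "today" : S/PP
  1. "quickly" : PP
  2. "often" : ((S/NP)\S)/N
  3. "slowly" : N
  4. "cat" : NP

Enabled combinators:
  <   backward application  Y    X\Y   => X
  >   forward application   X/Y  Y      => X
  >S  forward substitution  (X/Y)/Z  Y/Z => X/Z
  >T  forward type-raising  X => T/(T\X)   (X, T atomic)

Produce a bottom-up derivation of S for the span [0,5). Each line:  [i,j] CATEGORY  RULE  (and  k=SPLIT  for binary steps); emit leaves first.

[0,1] S/PP  lex  "today"
[1,2] PP  lex  "quickly"
[0,2] S  >  k=1
[2,3] ((S/NP)\S)/N  lex  "often"
[3,4] N  lex  "slowly"
[2,4] (S/NP)\S  >  k=3
[0,4] S/NP  <  k=2
[4,5] NP  lex  "cat"
[0,5] S  >  k=4

[0,5] S   >
  [0,4] S/NP   <
    [0,2] S   >
      [0,1] "today" : S/PP
      [1,2] "quickly" : PP
    [2,4] (S/NP)\S   >
      [2,3] "often" : ((S/NP)\S)/N
      [3,4] "slowly" : N
  [4,5] "cat" : NP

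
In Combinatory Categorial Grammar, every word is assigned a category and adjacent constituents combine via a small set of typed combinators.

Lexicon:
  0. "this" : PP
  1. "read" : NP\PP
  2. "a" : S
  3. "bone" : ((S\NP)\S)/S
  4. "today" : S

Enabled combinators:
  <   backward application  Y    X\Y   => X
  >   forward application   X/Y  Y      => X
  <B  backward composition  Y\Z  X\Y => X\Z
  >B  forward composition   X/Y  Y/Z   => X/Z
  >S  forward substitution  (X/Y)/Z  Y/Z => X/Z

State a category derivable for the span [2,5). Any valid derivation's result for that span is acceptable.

[0,5] S   <
  [0,2] NP   <
    [0,1] "this" : PP
    [1,2] "read" : NP\PP
  [2,5] S\NP   <
    [2,3] "a" : S
    [3,5] (S\NP)\S   >
      [3,4] "bone" : ((S\NP)\S)/S
      [4,5] "today" : S

S\NP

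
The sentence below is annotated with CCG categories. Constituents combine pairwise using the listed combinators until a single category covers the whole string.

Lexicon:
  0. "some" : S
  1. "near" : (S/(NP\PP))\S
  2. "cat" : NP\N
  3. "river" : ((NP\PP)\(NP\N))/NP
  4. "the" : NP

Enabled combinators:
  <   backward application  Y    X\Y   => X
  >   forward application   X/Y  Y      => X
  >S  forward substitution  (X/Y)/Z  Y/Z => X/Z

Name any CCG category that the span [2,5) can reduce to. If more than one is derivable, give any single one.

NP\PP

[0,5] S   >
  [0,2] S/(NP\PP)   <
    [0,1] "some" : S
    [1,2] "near" : (S/(NP\PP))\S
  [2,5] NP\PP   <
    [2,3] "cat" : NP\N
    [3,5] (NP\PP)\(NP\N)   >
      [3,4] "river" : ((NP\PP)\(NP\N))/NP
      [4,5] "the" : NP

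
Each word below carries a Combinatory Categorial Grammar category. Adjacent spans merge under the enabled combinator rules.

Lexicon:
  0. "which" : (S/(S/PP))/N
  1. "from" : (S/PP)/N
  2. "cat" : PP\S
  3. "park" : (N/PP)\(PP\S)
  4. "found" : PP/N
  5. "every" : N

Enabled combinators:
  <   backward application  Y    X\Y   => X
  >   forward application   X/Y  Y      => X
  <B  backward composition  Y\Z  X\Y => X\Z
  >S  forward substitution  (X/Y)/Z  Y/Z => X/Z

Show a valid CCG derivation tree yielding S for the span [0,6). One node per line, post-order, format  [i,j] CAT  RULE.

[0,6] S   >
  [0,2] S/N   >S
    [0,1] "which" : (S/(S/PP))/N
    [1,2] "from" : (S/PP)/N
  [2,6] N   >
    [2,4] N/PP   <
      [2,3] "cat" : PP\S
      [3,4] "park" : (N/PP)\(PP\S)
    [4,6] PP   >
      [4,5] "found" : PP/N
      [5,6] "every" : N

[0,1] (S/(S/PP))/N  lex  "which"
[1,2] (S/PP)/N  lex  "from"
[0,2] S/N  >S  k=1
[2,3] PP\S  lex  "cat"
[3,4] (N/PP)\(PP\S)  lex  "park"
[2,4] N/PP  <  k=3
[4,5] PP/N  lex  "found"
[5,6] N  lex  "every"
[4,6] PP  >  k=5
[2,6] N  >  k=4
[0,6] S  >  k=2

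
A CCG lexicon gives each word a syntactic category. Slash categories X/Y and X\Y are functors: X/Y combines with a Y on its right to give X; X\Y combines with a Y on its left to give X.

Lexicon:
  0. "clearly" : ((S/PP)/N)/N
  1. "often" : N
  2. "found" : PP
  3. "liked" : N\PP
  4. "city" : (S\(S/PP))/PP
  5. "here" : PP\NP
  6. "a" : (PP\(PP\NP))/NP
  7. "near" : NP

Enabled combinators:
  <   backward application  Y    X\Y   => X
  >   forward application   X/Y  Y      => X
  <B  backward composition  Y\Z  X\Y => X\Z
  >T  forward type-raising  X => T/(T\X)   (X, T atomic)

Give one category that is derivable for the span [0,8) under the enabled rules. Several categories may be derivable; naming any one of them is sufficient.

S

[0,8] S   <
  [0,4] S/PP   >
    [0,2] (S/PP)/N   >
      [0,1] "clearly" : ((S/PP)/N)/N
      [1,2] "often" : N
    [2,4] N   <
      [2,3] "found" : PP
      [3,4] "liked" : N\PP
  [4,8] S\(S/PP)   >
    [4,5] "city" : (S\(S/PP))/PP
    [5,8] PP   <
      [5,6] "here" : PP\NP
      [6,8] PP\(PP\NP)   >
        [6,7] "a" : (PP\(PP\NP))/NP
        [7,8] "near" : NP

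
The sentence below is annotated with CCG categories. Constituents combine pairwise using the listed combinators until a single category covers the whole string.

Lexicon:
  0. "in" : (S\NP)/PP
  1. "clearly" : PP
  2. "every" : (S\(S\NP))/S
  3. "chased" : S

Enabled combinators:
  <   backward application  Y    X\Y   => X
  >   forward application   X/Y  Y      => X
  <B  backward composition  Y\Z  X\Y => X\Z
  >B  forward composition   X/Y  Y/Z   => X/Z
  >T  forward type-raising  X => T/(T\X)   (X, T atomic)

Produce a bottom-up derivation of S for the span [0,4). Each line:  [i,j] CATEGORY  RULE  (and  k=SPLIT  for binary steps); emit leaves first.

[0,4] S   <
  [0,2] S\NP   >
    [0,1] "in" : (S\NP)/PP
    [1,2] "clearly" : PP
  [2,4] S\(S\NP)   >
    [2,3] "every" : (S\(S\NP))/S
    [3,4] "chased" : S

[0,1] (S\NP)/PP  lex  "in"
[1,2] PP  lex  "clearly"
[0,2] S\NP  >  k=1
[2,3] (S\(S\NP))/S  lex  "every"
[3,4] S  lex  "chased"
[2,4] S\(S\NP)  >  k=3
[0,4] S  <  k=2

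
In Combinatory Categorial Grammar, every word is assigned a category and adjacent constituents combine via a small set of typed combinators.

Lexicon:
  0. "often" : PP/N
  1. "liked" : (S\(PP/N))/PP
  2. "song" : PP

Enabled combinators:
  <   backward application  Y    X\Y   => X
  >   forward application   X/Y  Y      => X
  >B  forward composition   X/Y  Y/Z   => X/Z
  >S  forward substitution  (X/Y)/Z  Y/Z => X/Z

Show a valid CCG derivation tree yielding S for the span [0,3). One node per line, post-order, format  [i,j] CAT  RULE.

[0,3] S   <
  [0,1] "often" : PP/N
  [1,3] S\(PP/N)   >
    [1,2] "liked" : (S\(PP/N))/PP
    [2,3] "song" : PP

[0,1] PP/N  lex  "often"
[1,2] (S\(PP/N))/PP  lex  "liked"
[2,3] PP  lex  "song"
[1,3] S\(PP/N)  >  k=2
[0,3] S  <  k=1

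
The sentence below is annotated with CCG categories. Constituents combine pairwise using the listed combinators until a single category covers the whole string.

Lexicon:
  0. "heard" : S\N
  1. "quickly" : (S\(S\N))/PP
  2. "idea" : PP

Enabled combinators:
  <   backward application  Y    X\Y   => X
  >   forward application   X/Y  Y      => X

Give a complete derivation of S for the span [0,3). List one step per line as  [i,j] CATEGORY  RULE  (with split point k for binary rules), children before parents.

[0,1] S\N  lex  "heard"
[1,2] (S\(S\N))/PP  lex  "quickly"
[2,3] PP  lex  "idea"
[1,3] S\(S\N)  >  k=2
[0,3] S  <  k=1

[0,3] S   <
  [0,1] "heard" : S\N
  [1,3] S\(S\N)   >
    [1,2] "quickly" : (S\(S\N))/PP
    [2,3] "idea" : PP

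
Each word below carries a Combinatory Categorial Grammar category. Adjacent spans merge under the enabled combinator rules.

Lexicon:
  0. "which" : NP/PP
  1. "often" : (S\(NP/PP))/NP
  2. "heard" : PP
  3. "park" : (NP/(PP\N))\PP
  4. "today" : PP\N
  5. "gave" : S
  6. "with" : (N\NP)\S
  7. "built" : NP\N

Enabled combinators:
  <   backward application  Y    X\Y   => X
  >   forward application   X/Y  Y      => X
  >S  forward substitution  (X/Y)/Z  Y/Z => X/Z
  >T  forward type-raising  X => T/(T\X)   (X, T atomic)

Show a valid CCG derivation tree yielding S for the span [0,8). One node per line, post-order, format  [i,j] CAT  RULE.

[0,1] NP/PP  lex  "which"
[1,2] (S\(NP/PP))/NP  lex  "often"
[2,3] PP  lex  "heard"
[3,4] (NP/(PP\N))\PP  lex  "park"
[2,4] NP/(PP\N)  <  k=3
[4,5] PP\N  lex  "today"
[2,5] NP  >  k=4
[5,6] S  lex  "gave"
[6,7] (N\NP)\S  lex  "with"
[5,7] N\NP  <  k=6
[2,7] N  <  k=5
[7,8] NP\N  lex  "built"
[2,8] NP  <  k=7
[1,8] S\(NP/PP)  >  k=2
[0,8] S  <  k=1

[0,8] S   <
  [0,1] "which" : NP/PP
  [1,8] S\(NP/PP)   >
    [1,2] "often" : (S\(NP/PP))/NP
    [2,8] NP   <
      [2,7] N   <
        [2,5] NP   >
          [2,4] NP/(PP\N)   <
            [2,3] "heard" : PP
            [3,4] "park" : (NP/(PP\N))\PP
          [4,5] "today" : PP\N
        [5,7] N\NP   <
          [5,6] "gave" : S
          [6,7] "with" : (N\NP)\S
      [7,8] "built" : NP\N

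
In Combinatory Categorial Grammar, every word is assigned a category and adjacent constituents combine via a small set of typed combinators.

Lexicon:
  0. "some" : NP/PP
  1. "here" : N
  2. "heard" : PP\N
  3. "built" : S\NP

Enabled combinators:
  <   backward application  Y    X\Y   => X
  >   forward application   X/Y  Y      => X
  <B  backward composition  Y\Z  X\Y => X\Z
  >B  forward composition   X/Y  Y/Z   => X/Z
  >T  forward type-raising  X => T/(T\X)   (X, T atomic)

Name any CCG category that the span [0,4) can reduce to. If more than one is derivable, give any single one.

S

[0,4] S   <
  [0,3] NP   >
    [0,1] "some" : NP/PP
    [1,3] PP   <
      [1,2] "here" : N
      [2,3] "heard" : PP\N
  [3,4] "built" : S\NP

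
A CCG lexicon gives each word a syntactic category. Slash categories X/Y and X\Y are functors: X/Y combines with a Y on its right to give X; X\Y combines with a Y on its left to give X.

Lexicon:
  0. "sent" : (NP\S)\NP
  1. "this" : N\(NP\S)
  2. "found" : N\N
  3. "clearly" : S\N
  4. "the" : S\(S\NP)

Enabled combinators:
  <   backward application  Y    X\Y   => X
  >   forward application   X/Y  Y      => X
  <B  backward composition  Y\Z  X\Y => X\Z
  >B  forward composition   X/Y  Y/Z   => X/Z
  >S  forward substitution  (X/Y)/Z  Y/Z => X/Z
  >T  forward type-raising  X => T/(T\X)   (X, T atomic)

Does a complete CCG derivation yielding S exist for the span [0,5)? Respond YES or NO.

[0,5] S   <
  [0,4] S\NP   <B
    [0,2] N\NP   <B
      [0,1] "sent" : (NP\S)\NP
      [1,2] "this" : N\(NP\S)
    [2,4] S\N   <B
      [2,3] "found" : N\N
      [3,4] "clearly" : S\N
  [4,5] "the" : S\(S\NP)

YES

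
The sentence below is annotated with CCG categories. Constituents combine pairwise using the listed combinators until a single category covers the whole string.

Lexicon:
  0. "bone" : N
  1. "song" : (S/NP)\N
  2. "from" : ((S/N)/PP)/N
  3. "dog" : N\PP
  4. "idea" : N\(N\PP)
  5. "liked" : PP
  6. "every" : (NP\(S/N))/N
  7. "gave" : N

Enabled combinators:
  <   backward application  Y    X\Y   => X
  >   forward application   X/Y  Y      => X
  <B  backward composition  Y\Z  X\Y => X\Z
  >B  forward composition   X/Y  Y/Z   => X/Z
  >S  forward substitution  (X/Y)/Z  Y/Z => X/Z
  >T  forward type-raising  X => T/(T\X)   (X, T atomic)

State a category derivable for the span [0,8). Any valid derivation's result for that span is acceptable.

[0,8] S   >
  [0,2] S/NP   <
    [0,1] "bone" : N
    [1,2] "song" : (S/NP)\N
  [2,8] NP   <
    [2,6] S/N   >
      [2,5] (S/N)/PP   >
        [2,3] "from" : ((S/N)/PP)/N
        [3,5] N   <
          [3,4] "dog" : N\PP
          [4,5] "idea" : N\(N\PP)
      [5,6] "liked" : PP
    [6,8] NP\(S/N)   >
      [6,7] "every" : (NP\(S/N))/N
      [7,8] "gave" : N

S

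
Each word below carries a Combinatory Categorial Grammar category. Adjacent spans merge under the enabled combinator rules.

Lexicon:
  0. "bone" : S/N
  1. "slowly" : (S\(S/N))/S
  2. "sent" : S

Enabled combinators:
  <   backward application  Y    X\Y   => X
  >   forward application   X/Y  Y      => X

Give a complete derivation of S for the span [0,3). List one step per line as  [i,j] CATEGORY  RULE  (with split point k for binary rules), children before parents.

[0,3] S   <
  [0,1] "bone" : S/N
  [1,3] S\(S/N)   >
    [1,2] "slowly" : (S\(S/N))/S
    [2,3] "sent" : S

[0,1] S/N  lex  "bone"
[1,2] (S\(S/N))/S  lex  "slowly"
[2,3] S  lex  "sent"
[1,3] S\(S/N)  >  k=2
[0,3] S  <  k=1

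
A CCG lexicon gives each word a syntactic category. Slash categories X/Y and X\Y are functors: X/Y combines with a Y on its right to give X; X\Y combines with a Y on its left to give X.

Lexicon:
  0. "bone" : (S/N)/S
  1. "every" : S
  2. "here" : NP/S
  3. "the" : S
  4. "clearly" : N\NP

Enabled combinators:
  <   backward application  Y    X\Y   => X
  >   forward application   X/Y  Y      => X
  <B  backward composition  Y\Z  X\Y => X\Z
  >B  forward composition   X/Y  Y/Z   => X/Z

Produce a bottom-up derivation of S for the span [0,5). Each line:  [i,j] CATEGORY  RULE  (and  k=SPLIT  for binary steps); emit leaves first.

[0,5] S   >
  [0,2] S/N   >
    [0,1] "bone" : (S/N)/S
    [1,2] "every" : S
  [2,5] N   <
    [2,4] NP   >
      [2,3] "here" : NP/S
      [3,4] "the" : S
    [4,5] "clearly" : N\NP

[0,1] (S/N)/S  lex  "bone"
[1,2] S  lex  "every"
[0,2] S/N  >  k=1
[2,3] NP/S  lex  "here"
[3,4] S  lex  "the"
[2,4] NP  >  k=3
[4,5] N\NP  lex  "clearly"
[2,5] N  <  k=4
[0,5] S  >  k=2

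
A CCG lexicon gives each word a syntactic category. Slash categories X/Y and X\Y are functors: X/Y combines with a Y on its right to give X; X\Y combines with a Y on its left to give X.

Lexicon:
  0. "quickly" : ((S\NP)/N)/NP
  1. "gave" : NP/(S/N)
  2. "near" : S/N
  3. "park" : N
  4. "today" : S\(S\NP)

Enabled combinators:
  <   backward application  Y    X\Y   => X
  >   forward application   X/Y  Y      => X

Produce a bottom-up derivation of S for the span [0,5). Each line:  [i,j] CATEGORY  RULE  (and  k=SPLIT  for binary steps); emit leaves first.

[0,1] ((S\NP)/N)/NP  lex  "quickly"
[1,2] NP/(S/N)  lex  "gave"
[2,3] S/N  lex  "near"
[1,3] NP  >  k=2
[0,3] (S\NP)/N  >  k=1
[3,4] N  lex  "park"
[0,4] S\NP  >  k=3
[4,5] S\(S\NP)  lex  "today"
[0,5] S  <  k=4

[0,5] S   <
  [0,4] S\NP   >
    [0,3] (S\NP)/N   >
      [0,1] "quickly" : ((S\NP)/N)/NP
      [1,3] NP   >
        [1,2] "gave" : NP/(S/N)
        [2,3] "near" : S/N
    [3,4] "park" : N
  [4,5] "today" : S\(S\NP)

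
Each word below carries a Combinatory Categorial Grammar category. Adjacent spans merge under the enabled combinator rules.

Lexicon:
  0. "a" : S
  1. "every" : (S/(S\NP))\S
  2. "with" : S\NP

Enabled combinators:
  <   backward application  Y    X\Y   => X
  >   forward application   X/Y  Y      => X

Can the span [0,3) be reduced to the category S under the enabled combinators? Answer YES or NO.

[0,3] S   >
  [0,2] S/(S\NP)   <
    [0,1] "a" : S
    [1,2] "every" : (S/(S\NP))\S
  [2,3] "with" : S\NP

YES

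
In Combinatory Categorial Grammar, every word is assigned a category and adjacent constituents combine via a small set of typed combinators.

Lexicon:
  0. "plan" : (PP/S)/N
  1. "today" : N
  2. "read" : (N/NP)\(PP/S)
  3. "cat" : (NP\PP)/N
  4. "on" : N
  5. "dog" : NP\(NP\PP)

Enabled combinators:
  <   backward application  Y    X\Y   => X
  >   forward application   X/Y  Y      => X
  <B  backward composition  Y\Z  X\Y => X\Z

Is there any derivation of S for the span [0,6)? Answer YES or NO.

(PP/S)/N N (N/NP)\(PP/S) (NP\PP)/N N NP\(NP\PP)
CKY chart[0,6] = {N}; S ∉ chart

NO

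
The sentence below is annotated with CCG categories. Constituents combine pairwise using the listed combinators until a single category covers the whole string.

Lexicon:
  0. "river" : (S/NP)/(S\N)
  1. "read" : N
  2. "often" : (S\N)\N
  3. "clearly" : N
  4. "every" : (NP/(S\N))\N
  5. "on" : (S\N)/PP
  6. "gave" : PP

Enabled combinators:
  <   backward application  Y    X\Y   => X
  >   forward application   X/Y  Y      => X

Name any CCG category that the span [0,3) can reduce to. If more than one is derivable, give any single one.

S/NP

[0,7] S   >
  [0,3] S/NP   >
    [0,1] "river" : (S/NP)/(S\N)
    [1,3] S\N   <
      [1,2] "read" : N
      [2,3] "often" : (S\N)\N
  [3,7] NP   >
    [3,5] NP/(S\N)   <
      [3,4] "clearly" : N
      [4,5] "every" : (NP/(S\N))\N
    [5,7] S\N   >
      [5,6] "on" : (S\N)/PP
      [6,7] "gave" : PP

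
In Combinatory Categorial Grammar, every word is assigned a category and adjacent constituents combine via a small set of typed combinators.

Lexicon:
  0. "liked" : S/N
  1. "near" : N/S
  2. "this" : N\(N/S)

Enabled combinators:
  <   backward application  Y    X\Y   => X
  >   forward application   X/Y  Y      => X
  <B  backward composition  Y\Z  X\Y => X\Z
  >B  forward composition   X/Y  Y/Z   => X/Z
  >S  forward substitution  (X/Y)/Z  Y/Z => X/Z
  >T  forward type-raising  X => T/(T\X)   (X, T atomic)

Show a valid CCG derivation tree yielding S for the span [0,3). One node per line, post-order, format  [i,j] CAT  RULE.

[0,3] S   >
  [0,1] "liked" : S/N
  [1,3] N   <
    [1,2] "near" : N/S
    [2,3] "this" : N\(N/S)

[0,1] S/N  lex  "liked"
[1,2] N/S  lex  "near"
[2,3] N\(N/S)  lex  "this"
[1,3] N  <  k=2
[0,3] S  >  k=1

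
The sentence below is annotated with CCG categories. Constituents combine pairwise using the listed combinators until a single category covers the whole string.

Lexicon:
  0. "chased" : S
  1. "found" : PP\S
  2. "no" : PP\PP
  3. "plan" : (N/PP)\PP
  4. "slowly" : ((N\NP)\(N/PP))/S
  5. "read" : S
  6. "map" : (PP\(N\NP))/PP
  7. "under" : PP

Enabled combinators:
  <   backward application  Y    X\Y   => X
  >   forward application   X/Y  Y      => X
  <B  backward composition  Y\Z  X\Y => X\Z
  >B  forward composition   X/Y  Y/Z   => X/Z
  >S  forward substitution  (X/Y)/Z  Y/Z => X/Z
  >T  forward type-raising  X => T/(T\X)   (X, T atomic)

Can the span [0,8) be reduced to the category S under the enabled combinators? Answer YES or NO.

NO

S PP\S PP\PP (N/PP)\PP ((N\NP)\(N/PP))/S S (PP\(N\NP))/PP PP
CKY chart[0,8] = {N/(N\PP), NP/(NP\PP), PP, PP/(PP\PP), S/(S\PP)}; S ∉ chart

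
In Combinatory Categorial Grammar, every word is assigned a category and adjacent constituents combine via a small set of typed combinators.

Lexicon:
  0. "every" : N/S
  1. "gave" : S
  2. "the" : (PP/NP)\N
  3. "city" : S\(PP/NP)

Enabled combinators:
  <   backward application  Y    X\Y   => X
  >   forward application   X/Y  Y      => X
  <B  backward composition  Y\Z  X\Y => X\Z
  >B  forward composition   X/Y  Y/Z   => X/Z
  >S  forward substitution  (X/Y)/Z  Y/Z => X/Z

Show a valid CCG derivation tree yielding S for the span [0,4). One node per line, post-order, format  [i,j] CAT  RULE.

[0,1] N/S  lex  "every"
[1,2] S  lex  "gave"
[0,2] N  >  k=1
[2,3] (PP/NP)\N  lex  "the"
[3,4] S\(PP/NP)  lex  "city"
[2,4] S\N  <B  k=3
[0,4] S  <  k=2

[0,4] S   <
  [0,2] N   >
    [0,1] "every" : N/S
    [1,2] "gave" : S
  [2,4] S\N   <B
    [2,3] "the" : (PP/NP)\N
    [3,4] "city" : S\(PP/NP)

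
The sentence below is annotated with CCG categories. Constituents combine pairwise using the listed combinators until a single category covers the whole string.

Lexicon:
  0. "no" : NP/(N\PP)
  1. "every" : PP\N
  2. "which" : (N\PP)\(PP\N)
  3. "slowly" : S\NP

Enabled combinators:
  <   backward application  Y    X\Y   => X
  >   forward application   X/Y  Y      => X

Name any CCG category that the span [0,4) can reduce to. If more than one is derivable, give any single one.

[0,4] S   <
  [0,3] NP   >
    [0,1] "no" : NP/(N\PP)
    [1,3] N\PP   <
      [1,2] "every" : PP\N
      [2,3] "which" : (N\PP)\(PP\N)
  [3,4] "slowly" : S\NP

S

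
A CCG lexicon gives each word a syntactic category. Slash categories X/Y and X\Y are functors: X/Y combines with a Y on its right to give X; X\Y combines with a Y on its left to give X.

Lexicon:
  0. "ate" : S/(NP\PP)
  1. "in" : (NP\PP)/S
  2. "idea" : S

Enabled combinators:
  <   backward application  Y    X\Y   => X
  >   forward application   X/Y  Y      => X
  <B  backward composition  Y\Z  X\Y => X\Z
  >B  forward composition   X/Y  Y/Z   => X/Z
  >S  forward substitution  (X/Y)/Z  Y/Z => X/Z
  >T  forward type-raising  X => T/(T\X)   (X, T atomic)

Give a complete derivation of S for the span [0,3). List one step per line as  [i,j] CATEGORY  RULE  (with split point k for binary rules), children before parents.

[0,1] S/(NP\PP)  lex  "ate"
[1,2] (NP\PP)/S  lex  "in"
[2,3] S  lex  "idea"
[1,3] NP\PP  >  k=2
[0,3] S  >  k=1

[0,3] S   >
  [0,1] "ate" : S/(NP\PP)
  [1,3] NP\PP   >
    [1,2] "in" : (NP\PP)/S
    [2,3] "idea" : S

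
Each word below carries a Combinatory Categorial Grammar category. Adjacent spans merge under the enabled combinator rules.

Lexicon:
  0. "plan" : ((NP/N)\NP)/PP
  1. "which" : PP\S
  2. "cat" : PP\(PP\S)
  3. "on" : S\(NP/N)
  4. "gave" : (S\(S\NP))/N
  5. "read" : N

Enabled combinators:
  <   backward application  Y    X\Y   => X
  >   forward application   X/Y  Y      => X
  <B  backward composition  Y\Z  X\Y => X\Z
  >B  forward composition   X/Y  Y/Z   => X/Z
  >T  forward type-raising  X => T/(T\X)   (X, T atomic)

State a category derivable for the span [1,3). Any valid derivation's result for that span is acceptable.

[0,6] S   <
  [0,4] S\NP   <B
    [0,3] (NP/N)\NP   >
      [0,1] "plan" : ((NP/N)\NP)/PP
      [1,3] PP   <
        [1,2] "which" : PP\S
        [2,3] "cat" : PP\(PP\S)
    [3,4] "on" : S\(NP/N)
  [4,6] S\(S\NP)   >
    [4,5] "gave" : (S\(S\NP))/N
    [5,6] "read" : N

PP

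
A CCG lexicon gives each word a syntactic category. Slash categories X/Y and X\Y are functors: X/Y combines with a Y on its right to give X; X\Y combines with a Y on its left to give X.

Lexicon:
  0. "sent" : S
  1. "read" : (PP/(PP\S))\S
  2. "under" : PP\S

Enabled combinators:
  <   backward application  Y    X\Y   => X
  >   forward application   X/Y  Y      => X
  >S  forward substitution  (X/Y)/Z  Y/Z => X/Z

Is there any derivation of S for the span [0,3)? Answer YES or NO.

NO

S (PP/(PP\S))\S PP\S
CKY chart[0,3] = {PP}; S ∉ chart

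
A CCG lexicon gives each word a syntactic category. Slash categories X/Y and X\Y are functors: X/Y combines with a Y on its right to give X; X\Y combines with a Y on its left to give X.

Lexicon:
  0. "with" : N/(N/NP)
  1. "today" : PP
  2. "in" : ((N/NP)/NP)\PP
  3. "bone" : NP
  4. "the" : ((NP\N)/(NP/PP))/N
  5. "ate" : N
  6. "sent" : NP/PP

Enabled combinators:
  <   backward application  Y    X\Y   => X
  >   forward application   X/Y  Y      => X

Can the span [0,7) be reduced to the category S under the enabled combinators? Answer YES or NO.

N/(N/NP) PP ((N/NP)/NP)\PP NP ((NP\N)/(NP/PP))/N N NP/PP
CKY chart[0,7] = {NP}; S ∉ chart

NO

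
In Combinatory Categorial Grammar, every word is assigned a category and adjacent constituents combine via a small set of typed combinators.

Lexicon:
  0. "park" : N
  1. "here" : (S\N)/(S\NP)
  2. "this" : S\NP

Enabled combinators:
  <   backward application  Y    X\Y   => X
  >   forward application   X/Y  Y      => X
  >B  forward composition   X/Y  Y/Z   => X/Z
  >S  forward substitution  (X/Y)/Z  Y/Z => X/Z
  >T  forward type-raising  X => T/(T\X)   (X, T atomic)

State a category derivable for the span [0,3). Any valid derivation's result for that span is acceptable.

S

[0,3] S   <
  [0,1] "park" : N
  [1,3] S\N   >
    [1,2] "here" : (S\N)/(S\NP)
    [2,3] "this" : S\NP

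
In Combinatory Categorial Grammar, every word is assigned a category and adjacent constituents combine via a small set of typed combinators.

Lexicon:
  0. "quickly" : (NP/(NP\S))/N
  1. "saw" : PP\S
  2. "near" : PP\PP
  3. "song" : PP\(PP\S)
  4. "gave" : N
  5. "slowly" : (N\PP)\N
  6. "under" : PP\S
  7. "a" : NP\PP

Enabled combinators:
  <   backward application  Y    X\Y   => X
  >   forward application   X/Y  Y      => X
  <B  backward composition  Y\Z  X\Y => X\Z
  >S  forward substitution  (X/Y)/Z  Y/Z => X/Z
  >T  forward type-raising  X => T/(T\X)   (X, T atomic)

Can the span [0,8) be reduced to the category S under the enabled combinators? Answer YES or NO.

(NP/(NP\S))/N PP\S PP\PP PP\(PP\S) N (N\PP)\N PP\S NP\PP
CKY chart[0,8] = {N/(N\NP), NP, NP/(NP\NP), PP/(PP\NP), S/(S\NP)}; S ∉ chart

NO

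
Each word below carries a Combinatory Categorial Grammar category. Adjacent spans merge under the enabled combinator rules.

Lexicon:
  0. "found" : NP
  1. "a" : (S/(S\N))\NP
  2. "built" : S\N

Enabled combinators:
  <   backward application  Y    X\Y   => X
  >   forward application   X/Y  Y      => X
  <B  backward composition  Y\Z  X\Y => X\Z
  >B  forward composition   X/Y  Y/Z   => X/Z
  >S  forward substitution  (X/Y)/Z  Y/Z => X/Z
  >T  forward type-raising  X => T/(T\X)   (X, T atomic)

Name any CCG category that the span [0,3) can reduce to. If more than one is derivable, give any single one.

[0,3] S   >
  [0,2] S/(S\N)   <
    [0,1] "found" : NP
    [1,2] "a" : (S/(S\N))\NP
  [2,3] "built" : S\N

S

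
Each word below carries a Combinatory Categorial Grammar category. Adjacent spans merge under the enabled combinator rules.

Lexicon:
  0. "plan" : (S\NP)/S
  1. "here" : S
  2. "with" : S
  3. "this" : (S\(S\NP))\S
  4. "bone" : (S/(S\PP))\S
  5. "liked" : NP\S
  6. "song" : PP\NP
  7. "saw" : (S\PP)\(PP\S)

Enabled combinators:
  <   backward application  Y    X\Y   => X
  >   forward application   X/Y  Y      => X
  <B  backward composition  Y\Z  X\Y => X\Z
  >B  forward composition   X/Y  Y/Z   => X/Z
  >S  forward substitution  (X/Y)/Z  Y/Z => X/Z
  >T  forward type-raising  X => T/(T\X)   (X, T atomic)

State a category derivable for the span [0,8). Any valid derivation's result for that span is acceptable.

S

[0,8] S   >
  [0,5] S/(S\PP)   <
    [0,4] S   <
      [0,2] S\NP   >
        [0,1] "plan" : (S\NP)/S
        [1,2] "here" : S
      [2,4] S\(S\NP)   <
        [2,3] "with" : S
        [3,4] "this" : (S\(S\NP))\S
    [4,5] "bone" : (S/(S\PP))\S
  [5,8] S\PP   <
    [5,7] PP\S   <B
      [5,6] "liked" : NP\S
      [6,7] "song" : PP\NP
    [7,8] "saw" : (S\PP)\(PP\S)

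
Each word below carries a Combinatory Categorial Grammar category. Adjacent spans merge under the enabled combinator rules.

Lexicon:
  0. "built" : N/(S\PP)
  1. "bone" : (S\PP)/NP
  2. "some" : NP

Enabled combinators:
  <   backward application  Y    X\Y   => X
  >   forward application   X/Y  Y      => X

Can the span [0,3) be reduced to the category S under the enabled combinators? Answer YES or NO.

N/(S\PP) (S\PP)/NP NP
CKY chart[0,3] = {N}; S ∉ chart

NO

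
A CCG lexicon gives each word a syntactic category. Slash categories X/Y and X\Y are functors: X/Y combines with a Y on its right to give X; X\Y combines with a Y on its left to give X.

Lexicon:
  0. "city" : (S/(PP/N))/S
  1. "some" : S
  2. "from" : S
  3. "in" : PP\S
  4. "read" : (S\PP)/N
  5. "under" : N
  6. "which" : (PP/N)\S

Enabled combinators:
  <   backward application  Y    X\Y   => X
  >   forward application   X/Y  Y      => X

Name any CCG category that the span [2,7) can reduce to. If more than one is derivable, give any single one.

PP/N

[0,7] S   >
  [0,2] S/(PP/N)   >
    [0,1] "city" : (S/(PP/N))/S
    [1,2] "some" : S
  [2,7] PP/N   <
    [2,6] S   <
      [2,4] PP   <
        [2,3] "from" : S
        [3,4] "in" : PP\S
      [4,6] S\PP   >
        [4,5] "read" : (S\PP)/N
        [5,6] "under" : N
    [6,7] "which" : (PP/N)\S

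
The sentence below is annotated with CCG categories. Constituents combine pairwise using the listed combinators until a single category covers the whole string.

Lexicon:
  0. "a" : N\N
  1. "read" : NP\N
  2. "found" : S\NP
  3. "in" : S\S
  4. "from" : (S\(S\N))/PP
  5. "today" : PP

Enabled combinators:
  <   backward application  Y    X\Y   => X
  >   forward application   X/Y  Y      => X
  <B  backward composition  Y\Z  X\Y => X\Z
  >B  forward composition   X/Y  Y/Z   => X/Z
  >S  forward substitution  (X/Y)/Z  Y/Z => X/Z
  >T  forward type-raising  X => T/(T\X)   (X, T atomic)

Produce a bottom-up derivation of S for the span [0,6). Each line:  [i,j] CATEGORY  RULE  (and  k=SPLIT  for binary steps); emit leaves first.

[0,1] N\N  lex  "a"
[1,2] NP\N  lex  "read"
[2,3] S\NP  lex  "found"
[1,3] S\N  <B  k=2
[0,3] S\N  <B  k=1
[3,4] S\S  lex  "in"
[0,4] S\N  <B  k=3
[4,5] (S\(S\N))/PP  lex  "from"
[5,6] PP  lex  "today"
[4,6] S\(S\N)  >  k=5
[0,6] S  <  k=4

[0,6] S   <
  [0,4] S\N   <B
    [0,3] S\N   <B
      [0,1] "a" : N\N
      [1,3] S\N   <B
        [1,2] "read" : NP\N
        [2,3] "found" : S\NP
    [3,4] "in" : S\S
  [4,6] S\(S\N)   >
    [4,5] "from" : (S\(S\N))/PP
    [5,6] "today" : PP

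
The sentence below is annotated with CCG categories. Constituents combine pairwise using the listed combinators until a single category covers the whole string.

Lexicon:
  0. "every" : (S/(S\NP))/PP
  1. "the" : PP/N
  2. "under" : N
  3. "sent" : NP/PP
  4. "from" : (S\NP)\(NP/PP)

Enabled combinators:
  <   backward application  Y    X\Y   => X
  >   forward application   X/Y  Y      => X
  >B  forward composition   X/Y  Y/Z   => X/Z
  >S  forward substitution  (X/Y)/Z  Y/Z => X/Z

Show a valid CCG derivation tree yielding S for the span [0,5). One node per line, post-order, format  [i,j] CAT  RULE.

[0,1] (S/(S\NP))/PP  lex  "every"
[1,2] PP/N  lex  "the"
[2,3] N  lex  "under"
[1,3] PP  >  k=2
[0,3] S/(S\NP)  >  k=1
[3,4] NP/PP  lex  "sent"
[4,5] (S\NP)\(NP/PP)  lex  "from"
[3,5] S\NP  <  k=4
[0,5] S  >  k=3

[0,5] S   >
  [0,3] S/(S\NP)   >
    [0,1] "every" : (S/(S\NP))/PP
    [1,3] PP   >
      [1,2] "the" : PP/N
      [2,3] "under" : N
  [3,5] S\NP   <
    [3,4] "sent" : NP/PP
    [4,5] "from" : (S\NP)\(NP/PP)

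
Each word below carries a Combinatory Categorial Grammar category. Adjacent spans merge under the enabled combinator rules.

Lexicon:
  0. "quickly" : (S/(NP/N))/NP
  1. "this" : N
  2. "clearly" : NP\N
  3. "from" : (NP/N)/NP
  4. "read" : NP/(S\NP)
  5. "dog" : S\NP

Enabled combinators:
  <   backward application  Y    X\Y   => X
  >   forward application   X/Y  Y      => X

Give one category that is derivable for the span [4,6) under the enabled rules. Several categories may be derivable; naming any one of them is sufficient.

[0,6] S   >
  [0,3] S/(NP/N)   >
    [0,1] "quickly" : (S/(NP/N))/NP
    [1,3] NP   <
      [1,2] "this" : N
      [2,3] "clearly" : NP\N
  [3,6] NP/N   >
    [3,4] "from" : (NP/N)/NP
    [4,6] NP   >
      [4,5] "read" : NP/(S\NP)
      [5,6] "dog" : S\NP

NP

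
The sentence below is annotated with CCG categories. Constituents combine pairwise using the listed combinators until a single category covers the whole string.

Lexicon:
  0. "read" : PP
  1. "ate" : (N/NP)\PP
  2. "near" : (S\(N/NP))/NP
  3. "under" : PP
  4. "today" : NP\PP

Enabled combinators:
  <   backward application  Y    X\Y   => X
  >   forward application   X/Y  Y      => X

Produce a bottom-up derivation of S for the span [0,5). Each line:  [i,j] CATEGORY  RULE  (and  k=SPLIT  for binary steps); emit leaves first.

[0,1] PP  lex  "read"
[1,2] (N/NP)\PP  lex  "ate"
[0,2] N/NP  <  k=1
[2,3] (S\(N/NP))/NP  lex  "near"
[3,4] PP  lex  "under"
[4,5] NP\PP  lex  "today"
[3,5] NP  <  k=4
[2,5] S\(N/NP)  >  k=3
[0,5] S  <  k=2

[0,5] S   <
  [0,2] N/NP   <
    [0,1] "read" : PP
    [1,2] "ate" : (N/NP)\PP
  [2,5] S\(N/NP)   >
    [2,3] "near" : (S\(N/NP))/NP
    [3,5] NP   <
      [3,4] "under" : PP
      [4,5] "today" : NP\PP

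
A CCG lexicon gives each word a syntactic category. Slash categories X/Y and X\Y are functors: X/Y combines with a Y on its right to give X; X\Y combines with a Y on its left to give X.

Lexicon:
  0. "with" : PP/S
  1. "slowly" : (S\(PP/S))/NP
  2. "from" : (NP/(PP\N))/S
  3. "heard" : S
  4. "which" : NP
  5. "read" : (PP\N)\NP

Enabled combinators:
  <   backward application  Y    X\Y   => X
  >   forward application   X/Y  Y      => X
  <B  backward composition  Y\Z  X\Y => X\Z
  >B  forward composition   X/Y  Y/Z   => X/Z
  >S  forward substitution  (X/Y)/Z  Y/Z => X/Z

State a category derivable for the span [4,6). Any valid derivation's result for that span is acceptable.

PP\N

[0,6] S   <
  [0,1] "with" : PP/S
  [1,6] S\(PP/S)   >
    [1,2] "slowly" : (S\(PP/S))/NP
    [2,6] NP   >
      [2,4] NP/(PP\N)   >
        [2,3] "from" : (NP/(PP\N))/S
        [3,4] "heard" : S
      [4,6] PP\N   <
        [4,5] "which" : NP
        [5,6] "read" : (PP\N)\NP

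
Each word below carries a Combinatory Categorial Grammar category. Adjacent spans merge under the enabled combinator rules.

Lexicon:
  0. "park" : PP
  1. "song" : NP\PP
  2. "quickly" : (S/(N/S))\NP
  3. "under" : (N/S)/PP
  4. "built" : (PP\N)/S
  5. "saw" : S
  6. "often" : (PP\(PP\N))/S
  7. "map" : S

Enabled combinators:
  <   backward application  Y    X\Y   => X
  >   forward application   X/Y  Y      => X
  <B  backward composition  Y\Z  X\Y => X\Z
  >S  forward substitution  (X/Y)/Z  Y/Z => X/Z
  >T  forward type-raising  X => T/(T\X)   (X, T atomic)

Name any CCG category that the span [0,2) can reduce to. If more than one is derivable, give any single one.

NP

[0,8] S   >
  [0,3] S/(N/S)   <
    [0,2] NP   >
      [0,1] NP/(NP\PP)   >T
        [0,1] "park" : PP
      [1,2] "song" : NP\PP
    [2,3] "quickly" : (S/(N/S))\NP
  [3,8] N/S   >
    [3,4] "under" : (N/S)/PP
    [4,8] PP   <
      [4,6] PP\N   >
        [4,5] "built" : (PP\N)/S
        [5,6] "saw" : S
      [6,8] PP\(PP\N)   >
        [6,7] "often" : (PP\(PP\N))/S
        [7,8] "map" : S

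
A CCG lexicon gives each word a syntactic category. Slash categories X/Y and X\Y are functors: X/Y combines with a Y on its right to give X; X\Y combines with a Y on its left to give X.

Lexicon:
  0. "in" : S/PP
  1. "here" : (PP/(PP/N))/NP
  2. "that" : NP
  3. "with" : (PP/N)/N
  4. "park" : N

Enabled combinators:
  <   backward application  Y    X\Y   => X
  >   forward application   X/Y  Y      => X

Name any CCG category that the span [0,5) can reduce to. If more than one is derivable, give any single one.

S

[0,5] S   >
  [0,1] "in" : S/PP
  [1,5] PP   >
    [1,3] PP/(PP/N)   >
      [1,2] "here" : (PP/(PP/N))/NP
      [2,3] "that" : NP
    [3,5] PP/N   >
      [3,4] "with" : (PP/N)/N
      [4,5] "park" : N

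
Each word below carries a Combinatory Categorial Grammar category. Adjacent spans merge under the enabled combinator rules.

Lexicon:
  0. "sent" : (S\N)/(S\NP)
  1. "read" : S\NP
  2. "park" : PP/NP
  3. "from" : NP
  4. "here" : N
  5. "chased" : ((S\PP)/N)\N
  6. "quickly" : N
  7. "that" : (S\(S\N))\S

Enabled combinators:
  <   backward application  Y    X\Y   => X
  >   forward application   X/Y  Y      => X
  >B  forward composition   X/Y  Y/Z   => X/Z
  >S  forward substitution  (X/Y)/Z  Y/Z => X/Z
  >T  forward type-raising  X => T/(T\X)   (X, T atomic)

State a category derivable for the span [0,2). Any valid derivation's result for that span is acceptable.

S\N

[0,8] S   <
  [0,2] S\N   >
    [0,1] "sent" : (S\N)/(S\NP)
    [1,2] "read" : S\NP
  [2,8] S\(S\N)   <
    [2,7] S   <
      [2,4] PP   >
        [2,3] "park" : PP/NP
        [3,4] "from" : NP
      [4,7] S\PP   >
        [4,6] (S\PP)/N   <
          [4,5] "here" : N
          [5,6] "chased" : ((S\PP)/N)\N
        [6,7] "quickly" : N
    [7,8] "that" : (S\(S\N))\S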